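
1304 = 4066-2762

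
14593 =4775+9818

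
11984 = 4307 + 7677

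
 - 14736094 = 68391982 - 83128076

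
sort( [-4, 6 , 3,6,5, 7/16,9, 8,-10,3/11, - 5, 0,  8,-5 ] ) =[-10, - 5,  -  5, - 4,0,3/11, 7/16, 3,5, 6,6,8, 8, 9 ] 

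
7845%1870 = 365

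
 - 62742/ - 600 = 10457/100 =104.57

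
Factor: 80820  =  2^2*3^2 * 5^1 * 449^1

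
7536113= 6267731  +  1268382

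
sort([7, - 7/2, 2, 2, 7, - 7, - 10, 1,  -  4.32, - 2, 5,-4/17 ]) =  [-10, - 7, -4.32, - 7/2, - 2, - 4/17, 1,2, 2, 5 , 7, 7]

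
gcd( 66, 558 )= 6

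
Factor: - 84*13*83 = -90636 = - 2^2*3^1*7^1  *13^1*83^1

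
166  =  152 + 14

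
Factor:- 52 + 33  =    -  19^1 = - 19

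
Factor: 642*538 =2^2 * 3^1 * 107^1*269^1 = 345396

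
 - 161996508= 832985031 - 994981539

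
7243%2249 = 496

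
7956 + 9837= 17793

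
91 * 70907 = 6452537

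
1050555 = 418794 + 631761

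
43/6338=43/6338= 0.01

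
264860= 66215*4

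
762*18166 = 13842492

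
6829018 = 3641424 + 3187594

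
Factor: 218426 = 2^1*13^1*31^1*271^1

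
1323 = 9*147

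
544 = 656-112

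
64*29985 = 1919040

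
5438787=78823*69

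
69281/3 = 69281/3 = 23093.67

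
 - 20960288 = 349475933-370436221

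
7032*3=21096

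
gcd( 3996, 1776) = 444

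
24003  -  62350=  -  38347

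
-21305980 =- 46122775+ 24816795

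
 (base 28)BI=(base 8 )506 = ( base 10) 326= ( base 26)CE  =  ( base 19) H3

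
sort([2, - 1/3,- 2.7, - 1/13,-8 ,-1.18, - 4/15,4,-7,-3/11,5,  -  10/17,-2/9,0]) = [- 8,  -  7,-2.7,-1.18 ,-10/17, - 1/3 , - 3/11,  -  4/15, - 2/9, - 1/13,0, 2, 4,  5]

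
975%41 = 32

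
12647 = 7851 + 4796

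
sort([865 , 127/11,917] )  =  [127/11,865, 917] 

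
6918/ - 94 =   -  3459/47 = -73.60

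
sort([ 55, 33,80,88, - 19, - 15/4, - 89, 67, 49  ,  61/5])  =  [ - 89, - 19, - 15/4,61/5,33,49, 55,67,80,88]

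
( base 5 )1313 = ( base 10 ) 208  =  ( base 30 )6s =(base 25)88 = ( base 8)320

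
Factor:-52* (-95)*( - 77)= - 2^2*5^1*7^1*11^1*13^1 * 19^1 = - 380380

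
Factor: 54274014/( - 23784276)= - 2^( - 1)*3^1*19^( - 1)*53^1*73^( - 1)*  1429^( - 1 )*56891^1 = -9045669/3964046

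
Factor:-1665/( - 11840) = 2^(  -  6 )*3^2 = 9/64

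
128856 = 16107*8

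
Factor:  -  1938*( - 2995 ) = 2^1*3^1*5^1*17^1*19^1*599^1 = 5804310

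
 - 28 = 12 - 40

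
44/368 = 11/92 = 0.12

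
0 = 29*0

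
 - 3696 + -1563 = -5259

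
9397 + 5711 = 15108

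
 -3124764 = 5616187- 8740951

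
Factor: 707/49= 101/7 = 7^(-1)*101^1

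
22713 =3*7571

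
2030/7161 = 290/1023=   0.28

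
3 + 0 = 3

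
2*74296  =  148592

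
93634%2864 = 1986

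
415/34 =12  +  7/34  =  12.21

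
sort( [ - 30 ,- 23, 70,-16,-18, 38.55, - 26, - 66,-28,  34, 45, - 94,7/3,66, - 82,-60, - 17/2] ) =[ - 94,-82, - 66, - 60, - 30,-28, - 26,-23,-18,-16, -17/2,7/3, 34 , 38.55,45, 66, 70]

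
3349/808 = 3349/808 = 4.14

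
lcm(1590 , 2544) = 12720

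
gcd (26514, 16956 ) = 54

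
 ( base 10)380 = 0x17C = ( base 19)110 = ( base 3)112002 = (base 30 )CK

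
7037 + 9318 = 16355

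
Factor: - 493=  - 17^1*29^1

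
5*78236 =391180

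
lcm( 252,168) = 504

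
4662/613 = 4662/613 =7.61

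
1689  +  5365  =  7054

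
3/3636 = 1/1212 = 0.00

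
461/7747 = 461/7747 = 0.06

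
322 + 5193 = 5515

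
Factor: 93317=7^1*13331^1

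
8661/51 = 169 + 14/17= 169.82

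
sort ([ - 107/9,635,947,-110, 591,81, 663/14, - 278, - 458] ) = [ - 458, - 278,-110, - 107/9,  663/14, 81,591,635,  947] 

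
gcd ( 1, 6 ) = 1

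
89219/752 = 89219/752 = 118.64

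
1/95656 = 1/95656 = 0.00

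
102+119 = 221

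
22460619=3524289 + 18936330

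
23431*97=2272807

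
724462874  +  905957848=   1630420722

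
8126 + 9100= 17226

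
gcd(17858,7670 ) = 2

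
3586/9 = 3586/9 = 398.44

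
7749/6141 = 1+536/2047=1.26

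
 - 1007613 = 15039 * ( - 67) 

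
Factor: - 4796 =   -  2^2*11^1*109^1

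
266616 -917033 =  - 650417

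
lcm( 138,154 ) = 10626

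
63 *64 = 4032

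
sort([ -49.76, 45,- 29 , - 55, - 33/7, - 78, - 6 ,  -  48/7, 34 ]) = [ - 78, - 55, - 49.76,-29, - 48/7, -6, - 33/7,34,45]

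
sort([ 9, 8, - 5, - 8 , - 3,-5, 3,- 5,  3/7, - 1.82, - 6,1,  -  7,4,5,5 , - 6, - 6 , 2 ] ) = [ - 8,-7, - 6, - 6, - 6, - 5,-5, - 5, - 3,  -  1.82,3/7, 1, 2,3,4,5,5,  8, 9 ] 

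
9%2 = 1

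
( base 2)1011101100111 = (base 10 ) 5991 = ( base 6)43423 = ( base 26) 8mb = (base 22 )c87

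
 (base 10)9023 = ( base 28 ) be7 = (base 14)3407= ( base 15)2a18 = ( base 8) 21477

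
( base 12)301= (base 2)110110001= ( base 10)433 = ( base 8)661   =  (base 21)kd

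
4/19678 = 2/9839 = 0.00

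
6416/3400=802/425= 1.89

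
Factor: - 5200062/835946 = -2600031/417973 = -3^1*7^1*17^1 * 31^( - 1)*97^( - 1)*139^(-1)*7283^1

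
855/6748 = 855/6748 = 0.13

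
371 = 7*53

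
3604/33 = 109 +7/33 = 109.21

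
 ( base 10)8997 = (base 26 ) D81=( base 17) 1e24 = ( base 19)15ha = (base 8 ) 21445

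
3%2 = 1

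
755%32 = 19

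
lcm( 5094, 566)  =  5094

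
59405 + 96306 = 155711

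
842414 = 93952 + 748462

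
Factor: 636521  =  29^1*47^1*467^1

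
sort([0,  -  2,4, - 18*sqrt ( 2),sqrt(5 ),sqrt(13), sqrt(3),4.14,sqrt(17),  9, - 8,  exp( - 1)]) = [ - 18*sqrt( 2 ), - 8, -2,0, exp( - 1 ),sqrt(3), sqrt(5), sqrt(  13),4 , sqrt ( 17), 4.14, 9 ]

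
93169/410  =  227 + 99/410 = 227.24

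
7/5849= 7/5849=0.00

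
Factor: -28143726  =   - 2^1*3^1 * 13^1*360817^1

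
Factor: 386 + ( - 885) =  - 499 = - 499^1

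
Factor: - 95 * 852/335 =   -  16188/67  =  - 2^2 * 3^1*19^1*67^( - 1) * 71^1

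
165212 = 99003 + 66209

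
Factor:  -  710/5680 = - 1/8  =  -2^(- 3) 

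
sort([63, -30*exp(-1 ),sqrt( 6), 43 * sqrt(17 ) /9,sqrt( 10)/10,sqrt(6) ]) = [-30*exp( - 1),sqrt ( 10)/10,sqrt ( 6), sqrt(6), 43 * sqrt ( 17)/9, 63]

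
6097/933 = 6 + 499/933=6.53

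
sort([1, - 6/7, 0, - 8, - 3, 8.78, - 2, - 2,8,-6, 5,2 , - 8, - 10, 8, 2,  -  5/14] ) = [- 10, - 8, - 8, - 6 ,-3, - 2, - 2, - 6/7, - 5/14,0, 1, 2,2, 5, 8,8,8.78]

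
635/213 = 2+209/213 = 2.98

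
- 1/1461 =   -  1/1461 = - 0.00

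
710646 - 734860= - 24214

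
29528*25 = 738200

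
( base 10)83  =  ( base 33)2H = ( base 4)1103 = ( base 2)1010011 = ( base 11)76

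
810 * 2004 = 1623240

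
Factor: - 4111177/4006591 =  - 7^1*89^1*6599^1 * 4006591^(  -  1 )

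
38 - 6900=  - 6862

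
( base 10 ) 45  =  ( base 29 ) 1g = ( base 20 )25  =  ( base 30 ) 1f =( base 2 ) 101101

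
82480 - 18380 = 64100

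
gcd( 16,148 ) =4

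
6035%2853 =329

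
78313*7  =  548191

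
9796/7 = 9796/7 = 1399.43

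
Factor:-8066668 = -2^2*41^1*101^1*487^1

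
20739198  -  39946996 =  -  19207798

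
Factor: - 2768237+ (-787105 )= -2^1 * 3^2*7^2 * 29^1*139^1 = -3555342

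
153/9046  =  153/9046 = 0.02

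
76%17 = 8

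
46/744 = 23/372 = 0.06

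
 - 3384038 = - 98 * 34531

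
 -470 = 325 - 795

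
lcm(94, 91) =8554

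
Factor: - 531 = -3^2*59^1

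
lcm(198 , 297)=594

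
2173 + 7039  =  9212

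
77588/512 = 151 + 69/128 = 151.54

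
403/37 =10 + 33/37 = 10.89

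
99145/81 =1224 + 1/81 = 1224.01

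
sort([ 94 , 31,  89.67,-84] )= [-84,31, 89.67,94 ] 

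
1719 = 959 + 760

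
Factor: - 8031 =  - 3^1*2677^1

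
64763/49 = 1321 + 34/49 = 1321.69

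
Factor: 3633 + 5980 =9613=9613^1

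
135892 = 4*33973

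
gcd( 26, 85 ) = 1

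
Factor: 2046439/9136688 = 2^( - 4)*11^(-1)*233^1 * 8783^1*51913^( - 1)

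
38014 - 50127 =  - 12113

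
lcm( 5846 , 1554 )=122766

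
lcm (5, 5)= 5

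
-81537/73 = -1117 + 4/73  =  -1116.95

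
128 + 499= 627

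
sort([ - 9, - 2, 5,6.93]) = [  -  9  , - 2,5,  6.93]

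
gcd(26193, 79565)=1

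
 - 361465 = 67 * ( - 5395 ) 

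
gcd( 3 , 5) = 1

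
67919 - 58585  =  9334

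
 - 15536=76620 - 92156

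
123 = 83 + 40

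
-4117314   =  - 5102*807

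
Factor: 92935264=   2^5*2904227^1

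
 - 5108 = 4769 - 9877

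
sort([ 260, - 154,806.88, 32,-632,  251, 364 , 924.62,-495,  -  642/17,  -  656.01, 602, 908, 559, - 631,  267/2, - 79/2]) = [-656.01,-632, - 631,  -  495,-154, - 79/2, - 642/17, 32, 267/2,251, 260, 364,559,602, 806.88, 908, 924.62]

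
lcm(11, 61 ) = 671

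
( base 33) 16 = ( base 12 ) 33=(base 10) 39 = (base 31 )18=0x27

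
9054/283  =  9054/283 = 31.99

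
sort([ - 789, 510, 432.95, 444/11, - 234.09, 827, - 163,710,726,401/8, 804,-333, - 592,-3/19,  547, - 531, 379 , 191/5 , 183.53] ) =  [ - 789,-592, - 531, - 333, - 234.09,- 163, - 3/19  ,  191/5, 444/11, 401/8, 183.53,  379, 432.95, 510, 547,710,726, 804,827]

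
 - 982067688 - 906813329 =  - 1888881017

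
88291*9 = 794619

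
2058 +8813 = 10871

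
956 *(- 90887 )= -86887972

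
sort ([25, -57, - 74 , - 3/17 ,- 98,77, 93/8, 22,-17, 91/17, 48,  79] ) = [ - 98 , - 74, - 57, - 17 ,- 3/17, 91/17,93/8,22, 25 , 48,  77,  79 ]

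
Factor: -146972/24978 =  - 2^1*3^(- 1 )*7^1*23^ ( - 1) * 29^1 = - 406/69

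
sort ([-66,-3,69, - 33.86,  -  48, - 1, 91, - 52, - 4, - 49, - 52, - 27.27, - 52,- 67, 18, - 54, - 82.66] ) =[-82.66,-67, - 66, - 54, - 52, - 52, - 52 , - 49, - 48, - 33.86, - 27.27, - 4, - 3, - 1,18,69,91]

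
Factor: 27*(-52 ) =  - 1404   =  - 2^2*3^3*13^1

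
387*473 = 183051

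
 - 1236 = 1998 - 3234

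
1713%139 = 45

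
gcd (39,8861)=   1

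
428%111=95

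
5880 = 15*392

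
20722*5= 103610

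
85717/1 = 85717 = 85717.00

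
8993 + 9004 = 17997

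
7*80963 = 566741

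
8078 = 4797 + 3281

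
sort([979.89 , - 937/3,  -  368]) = [- 368, - 937/3,979.89 ]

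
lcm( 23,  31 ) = 713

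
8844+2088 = 10932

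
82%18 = 10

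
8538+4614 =13152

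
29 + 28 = 57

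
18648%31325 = 18648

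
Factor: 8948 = 2^2*2237^1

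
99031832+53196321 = 152228153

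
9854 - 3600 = 6254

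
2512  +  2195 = 4707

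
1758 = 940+818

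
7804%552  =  76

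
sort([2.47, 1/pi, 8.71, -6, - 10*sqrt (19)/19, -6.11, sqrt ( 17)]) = [ - 6.11, - 6, - 10*sqrt( 19)/19, 1/pi, 2.47, sqrt(17 ), 8.71]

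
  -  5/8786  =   - 1 + 8781/8786 =- 0.00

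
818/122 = 409/61 = 6.70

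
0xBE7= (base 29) 3I2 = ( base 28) 3on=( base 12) 191b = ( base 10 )3047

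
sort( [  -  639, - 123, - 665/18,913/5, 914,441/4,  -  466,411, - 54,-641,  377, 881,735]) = [ - 641, - 639, - 466, - 123, - 54, - 665/18, 441/4,913/5,377,411, 735,881,914 ]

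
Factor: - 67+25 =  - 42 = - 2^1*3^1*7^1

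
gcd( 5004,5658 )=6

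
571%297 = 274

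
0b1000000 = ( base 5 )224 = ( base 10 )64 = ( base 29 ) 26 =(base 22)2k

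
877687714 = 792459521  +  85228193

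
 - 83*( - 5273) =437659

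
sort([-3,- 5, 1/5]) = [ - 5  ,- 3, 1/5] 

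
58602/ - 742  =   - 29301/371=-  78.98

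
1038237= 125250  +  912987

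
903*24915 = 22498245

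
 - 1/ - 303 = 1/303 = 0.00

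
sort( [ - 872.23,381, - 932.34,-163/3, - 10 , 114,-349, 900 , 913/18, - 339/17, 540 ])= [ - 932.34, - 872.23,-349, - 163/3,  -  339/17,-10, 913/18, 114,381, 540,900] 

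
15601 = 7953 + 7648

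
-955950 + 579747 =- 376203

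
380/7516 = 95/1879 = 0.05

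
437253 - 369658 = 67595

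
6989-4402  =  2587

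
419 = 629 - 210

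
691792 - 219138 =472654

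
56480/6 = 28240/3 = 9413.33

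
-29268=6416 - 35684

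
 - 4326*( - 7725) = 33418350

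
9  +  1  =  10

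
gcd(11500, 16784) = 4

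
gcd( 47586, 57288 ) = 462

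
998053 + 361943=1359996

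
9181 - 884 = 8297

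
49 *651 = 31899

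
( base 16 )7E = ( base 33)3R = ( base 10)126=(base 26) 4M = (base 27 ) 4i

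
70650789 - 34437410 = 36213379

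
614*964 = 591896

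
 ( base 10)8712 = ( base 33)800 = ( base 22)I00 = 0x2208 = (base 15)28ac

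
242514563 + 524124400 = 766638963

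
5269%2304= 661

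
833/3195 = 833/3195=0.26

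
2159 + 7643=9802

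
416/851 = 416/851=0.49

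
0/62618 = 0 = 0.00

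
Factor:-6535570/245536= -2^ (  -  4) *5^1*  43^1*7673^( - 1)*15199^1 = - 3267785/122768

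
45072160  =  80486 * 560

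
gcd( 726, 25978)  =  2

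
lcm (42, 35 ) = 210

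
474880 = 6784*70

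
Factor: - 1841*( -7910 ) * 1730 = 25192796300=2^2 * 5^2*7^2*113^1*173^1*263^1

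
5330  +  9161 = 14491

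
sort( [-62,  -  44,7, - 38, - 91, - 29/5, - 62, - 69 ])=[ - 91, - 69, - 62, - 62, - 44, - 38, - 29/5, 7] 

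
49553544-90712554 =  - 41159010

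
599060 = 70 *8558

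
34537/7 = 4933+6/7 = 4933.86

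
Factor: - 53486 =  - 2^1*47^1*569^1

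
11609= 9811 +1798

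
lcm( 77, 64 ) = 4928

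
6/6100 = 3/3050 = 0.00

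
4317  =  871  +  3446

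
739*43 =31777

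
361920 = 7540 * 48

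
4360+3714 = 8074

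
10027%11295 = 10027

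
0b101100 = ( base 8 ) 54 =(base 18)28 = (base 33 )1B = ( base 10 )44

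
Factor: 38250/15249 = 2^1* 3^1*5^3*13^( - 1 )*23^( - 1 ) = 750/299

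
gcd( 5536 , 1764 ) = 4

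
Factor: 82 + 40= 2^1*61^1 = 122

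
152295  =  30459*5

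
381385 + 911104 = 1292489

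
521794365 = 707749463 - 185955098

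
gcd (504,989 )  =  1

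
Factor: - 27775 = -5^2*11^1 * 101^1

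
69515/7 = 69515/7=9930.71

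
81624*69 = 5632056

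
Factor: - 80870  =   - 2^1*5^1*8087^1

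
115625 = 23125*5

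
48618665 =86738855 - 38120190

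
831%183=99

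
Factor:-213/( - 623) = 3^1*  7^( - 1)*71^1*89^(-1)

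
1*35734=35734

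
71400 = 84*850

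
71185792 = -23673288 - - 94859080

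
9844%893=21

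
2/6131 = 2/6131  =  0.00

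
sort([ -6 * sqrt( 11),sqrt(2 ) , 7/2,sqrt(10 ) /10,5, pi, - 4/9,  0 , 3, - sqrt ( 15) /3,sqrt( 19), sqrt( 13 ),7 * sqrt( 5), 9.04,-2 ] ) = [ - 6*sqrt (11), - 2,-sqrt( 15) /3, - 4/9,0, sqrt(10 ) /10, sqrt(2 ),  3, pi, 7/2, sqrt ( 13 ),sqrt ( 19 ),5 , 9.04,7*sqrt(5 ) ] 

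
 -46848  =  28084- 74932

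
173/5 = 173/5  =  34.60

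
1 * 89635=89635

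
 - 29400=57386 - 86786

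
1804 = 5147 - 3343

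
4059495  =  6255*649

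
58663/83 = 706 + 65/83= 706.78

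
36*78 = 2808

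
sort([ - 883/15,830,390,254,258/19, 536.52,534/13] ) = [ - 883/15,258/19,534/13,254,390,536.52,830] 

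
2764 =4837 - 2073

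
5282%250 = 32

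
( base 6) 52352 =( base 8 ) 15614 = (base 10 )7052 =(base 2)1101110001100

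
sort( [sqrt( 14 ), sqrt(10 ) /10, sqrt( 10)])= [ sqrt( 10 ) /10,sqrt( 10 ), sqrt( 14)] 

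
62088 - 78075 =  - 15987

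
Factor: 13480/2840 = 337/71 = 71^( - 1)*337^1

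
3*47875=143625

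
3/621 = 1/207   =  0.00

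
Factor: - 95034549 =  - 3^1*31678183^1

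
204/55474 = 102/27737 = 0.00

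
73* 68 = 4964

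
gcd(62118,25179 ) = 21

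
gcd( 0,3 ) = 3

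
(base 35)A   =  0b1010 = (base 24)A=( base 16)A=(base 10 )10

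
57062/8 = 28531/4 =7132.75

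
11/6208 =11/6208 = 0.00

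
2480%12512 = 2480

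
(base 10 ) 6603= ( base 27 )91F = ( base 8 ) 14713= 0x19cb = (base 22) DE3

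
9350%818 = 352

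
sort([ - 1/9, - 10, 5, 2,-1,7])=[ - 10, - 1,  -  1/9, 2,5, 7 ]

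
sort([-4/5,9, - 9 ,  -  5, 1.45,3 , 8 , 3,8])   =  [-9, - 5, - 4/5,1.45 , 3,  3,8,8,9]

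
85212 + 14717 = 99929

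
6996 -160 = 6836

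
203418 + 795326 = 998744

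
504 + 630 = 1134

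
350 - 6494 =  - 6144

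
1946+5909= 7855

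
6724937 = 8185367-1460430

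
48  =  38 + 10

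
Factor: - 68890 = - 2^1*5^1*83^2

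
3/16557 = 1/5519 = 0.00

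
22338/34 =657 = 657.00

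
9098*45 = 409410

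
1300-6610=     -  5310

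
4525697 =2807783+1717914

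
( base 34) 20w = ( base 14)bd6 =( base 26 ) 3c4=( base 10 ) 2344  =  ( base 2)100100101000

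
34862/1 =34862 = 34862.00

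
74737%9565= 7782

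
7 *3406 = 23842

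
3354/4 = 1677/2 = 838.50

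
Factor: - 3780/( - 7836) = 315/653 = 3^2*5^1 * 7^1*653^( - 1)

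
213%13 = 5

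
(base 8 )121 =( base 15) 56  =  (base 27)30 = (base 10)81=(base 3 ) 10000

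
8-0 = 8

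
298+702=1000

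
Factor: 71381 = 41^1 * 1741^1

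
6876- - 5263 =12139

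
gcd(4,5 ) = 1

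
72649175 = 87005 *835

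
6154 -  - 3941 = 10095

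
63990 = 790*81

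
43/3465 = 43/3465 =0.01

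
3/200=3/200 = 0.01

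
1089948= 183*5956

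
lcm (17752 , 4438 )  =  17752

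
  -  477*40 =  - 19080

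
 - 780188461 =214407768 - 994596229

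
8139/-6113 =  -  8139/6113  =  - 1.33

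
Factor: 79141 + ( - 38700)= 37^1*1093^1 = 40441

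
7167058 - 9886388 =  - 2719330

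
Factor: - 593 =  - 593^1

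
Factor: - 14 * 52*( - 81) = 2^3 * 3^4*7^1*13^1 =58968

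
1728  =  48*36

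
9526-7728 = 1798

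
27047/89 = 303  +  80/89 = 303.90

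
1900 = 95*20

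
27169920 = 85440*318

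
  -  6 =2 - 8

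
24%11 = 2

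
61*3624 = 221064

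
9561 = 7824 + 1737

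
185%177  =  8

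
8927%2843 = 398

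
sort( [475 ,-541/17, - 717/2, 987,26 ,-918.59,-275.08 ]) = [ - 918.59,-717/2,-275.08,-541/17,26,475,987 ] 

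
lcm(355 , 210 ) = 14910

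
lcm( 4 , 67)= 268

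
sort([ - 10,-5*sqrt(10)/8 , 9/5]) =[ - 10 , - 5 * sqrt( 10 )/8,9/5] 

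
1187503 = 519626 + 667877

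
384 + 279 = 663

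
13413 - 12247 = 1166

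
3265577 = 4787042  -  1521465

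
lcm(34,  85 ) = 170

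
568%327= 241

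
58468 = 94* 622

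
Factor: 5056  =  2^6 * 79^1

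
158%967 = 158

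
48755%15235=3050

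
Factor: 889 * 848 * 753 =2^4*3^1*7^1*53^1*127^1*251^1 = 567665616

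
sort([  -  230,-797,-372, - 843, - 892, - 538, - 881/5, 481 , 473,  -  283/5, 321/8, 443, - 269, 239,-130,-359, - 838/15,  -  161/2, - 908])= [ - 908, - 892, - 843, - 797, - 538, - 372, - 359, - 269, - 230,-881/5 , - 130, - 161/2, - 283/5, - 838/15,321/8,  239,443, 473, 481]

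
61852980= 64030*966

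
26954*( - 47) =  - 1266838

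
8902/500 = 17 + 201/250 = 17.80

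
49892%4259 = 3043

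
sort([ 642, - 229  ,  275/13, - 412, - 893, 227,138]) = [ - 893, - 412, - 229,275/13 , 138, 227,642 ]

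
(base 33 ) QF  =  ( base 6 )4013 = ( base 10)873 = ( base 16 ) 369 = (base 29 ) 113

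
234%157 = 77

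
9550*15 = 143250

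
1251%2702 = 1251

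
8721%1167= 552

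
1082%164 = 98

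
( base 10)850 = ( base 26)16i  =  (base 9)1144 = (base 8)1522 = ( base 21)1JA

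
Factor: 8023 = 71^1*113^1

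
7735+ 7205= 14940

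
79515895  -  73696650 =5819245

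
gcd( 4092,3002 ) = 2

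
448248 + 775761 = 1224009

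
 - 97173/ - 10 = 97173/10  =  9717.30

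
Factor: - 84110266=  -  2^1*29^1*1450177^1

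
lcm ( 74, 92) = 3404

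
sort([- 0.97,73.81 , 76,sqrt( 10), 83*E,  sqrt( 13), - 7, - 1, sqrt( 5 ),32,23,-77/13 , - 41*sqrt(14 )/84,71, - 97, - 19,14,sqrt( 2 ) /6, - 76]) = [ - 97, - 76,-19, - 7, - 77/13,  -  41 *sqrt ( 14 )/84, - 1, - 0.97,sqrt( 2 ) /6,sqrt( 5),sqrt(10 ),sqrt( 13), 14,23,32,71,73.81 , 76, 83*E]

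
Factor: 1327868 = 2^2*331967^1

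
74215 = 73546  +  669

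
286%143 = 0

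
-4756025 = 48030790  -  52786815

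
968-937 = 31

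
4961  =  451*11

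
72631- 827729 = - 755098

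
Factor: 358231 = 337^1*1063^1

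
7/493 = 7/493  =  0.01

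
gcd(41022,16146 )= 18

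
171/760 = 9/40 =0.23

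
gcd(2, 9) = 1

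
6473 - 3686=2787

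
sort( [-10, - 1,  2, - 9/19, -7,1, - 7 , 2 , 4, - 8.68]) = [  -  10, - 8.68,-7, - 7, - 1, - 9/19, 1, 2,2, 4] 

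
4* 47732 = 190928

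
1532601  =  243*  6307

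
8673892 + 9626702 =18300594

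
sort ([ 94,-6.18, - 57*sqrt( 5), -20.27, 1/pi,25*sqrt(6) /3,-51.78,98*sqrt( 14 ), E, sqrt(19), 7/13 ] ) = [ - 57*sqrt(5),-51.78, - 20.27,-6.18 , 1/pi, 7/13, E, sqrt ( 19 ),25*sqrt(6)/3, 94,98*sqrt(14)]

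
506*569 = 287914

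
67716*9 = 609444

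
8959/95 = 8959/95=94.31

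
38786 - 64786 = -26000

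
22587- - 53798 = 76385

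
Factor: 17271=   3^2*19^1*101^1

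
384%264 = 120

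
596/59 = 10 + 6/59= 10.10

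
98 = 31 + 67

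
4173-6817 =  - 2644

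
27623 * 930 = 25689390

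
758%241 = 35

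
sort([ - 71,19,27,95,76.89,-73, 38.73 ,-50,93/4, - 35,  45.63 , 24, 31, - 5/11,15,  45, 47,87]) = [ - 73, - 71, - 50 , - 35,-5/11,15,19,93/4, 24 , 27,  31,38.73, 45,45.63, 47, 76.89,87,95 ] 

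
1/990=1/990=0.00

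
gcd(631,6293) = 1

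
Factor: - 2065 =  - 5^1 * 7^1*59^1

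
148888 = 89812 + 59076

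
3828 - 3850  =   - 22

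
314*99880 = 31362320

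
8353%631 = 150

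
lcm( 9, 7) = 63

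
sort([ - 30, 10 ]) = [ - 30 , 10] 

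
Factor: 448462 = 2^1*7^1*103^1*311^1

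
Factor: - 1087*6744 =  - 7330728 = - 2^3*3^1*281^1 * 1087^1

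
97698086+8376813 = 106074899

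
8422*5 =42110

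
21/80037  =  7/26679 = 0.00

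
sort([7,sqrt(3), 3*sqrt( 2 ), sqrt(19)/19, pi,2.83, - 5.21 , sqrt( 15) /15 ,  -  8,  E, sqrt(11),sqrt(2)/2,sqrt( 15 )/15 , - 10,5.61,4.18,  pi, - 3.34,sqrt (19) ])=[-10 ,  -  8, - 5.21, - 3.34 , sqrt(19) /19,sqrt(15)/15,  sqrt ( 15)/15,sqrt( 2) /2,sqrt(3),E,2.83,pi,pi,  sqrt( 11 ),4.18,3* sqrt(2),sqrt( 19),5.61,7]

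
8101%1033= 870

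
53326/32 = 26663/16 = 1666.44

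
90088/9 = 10009 + 7/9 = 10009.78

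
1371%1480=1371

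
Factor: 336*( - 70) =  - 2^5 * 3^1 * 5^1*  7^2 = - 23520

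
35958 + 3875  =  39833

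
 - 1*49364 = -49364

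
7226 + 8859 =16085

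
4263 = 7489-3226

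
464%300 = 164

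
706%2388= 706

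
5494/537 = 10+124/537 = 10.23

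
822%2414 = 822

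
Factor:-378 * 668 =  - 2^3*3^3*7^1*167^1 = - 252504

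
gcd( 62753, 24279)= 1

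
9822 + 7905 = 17727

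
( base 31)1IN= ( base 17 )55C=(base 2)11000000110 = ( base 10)1542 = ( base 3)2010010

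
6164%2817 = 530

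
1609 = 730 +879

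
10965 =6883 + 4082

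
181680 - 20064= 161616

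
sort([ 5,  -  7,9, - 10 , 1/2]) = [ - 10, - 7, 1/2, 5, 9] 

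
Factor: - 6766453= - 1031^1*6563^1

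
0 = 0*76236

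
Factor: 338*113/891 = 38194/891 = 2^1*3^(-4)*11^ (-1)*13^2*113^1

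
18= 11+7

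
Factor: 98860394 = 2^1*23^1*2149139^1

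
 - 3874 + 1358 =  - 2516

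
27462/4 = 6865 + 1/2 =6865.50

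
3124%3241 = 3124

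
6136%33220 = 6136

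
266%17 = 11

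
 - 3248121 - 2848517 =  - 6096638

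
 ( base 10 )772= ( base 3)1001121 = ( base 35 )M2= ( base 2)1100000100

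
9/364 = 9/364 = 0.02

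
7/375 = 7/375 =0.02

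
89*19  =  1691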